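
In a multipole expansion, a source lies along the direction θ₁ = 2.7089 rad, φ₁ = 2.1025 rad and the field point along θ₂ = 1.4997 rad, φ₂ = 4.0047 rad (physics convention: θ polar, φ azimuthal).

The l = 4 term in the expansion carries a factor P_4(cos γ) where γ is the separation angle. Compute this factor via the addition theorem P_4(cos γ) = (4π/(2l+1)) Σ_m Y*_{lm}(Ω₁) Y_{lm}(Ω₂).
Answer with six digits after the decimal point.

Term-by-term m-sum for l=4 (normalisation 4π/9 = 1.396263):
  [-4]  conj(Y_{4,-4})(Ω₁) = (-0.007221, 0.011620) ; Y_{4,-4}(Ω₂) = (-0.417084, 0.133988) ; Δ = (0.001455, -0.005814)
  [-3]  conj(Y_{4,-3})(Ω₁) = (-0.083753, -0.002037) ; Y_{4,-3}(Ω₂) = (0.075124, 0.046294) ; Δ = (-0.006198, -0.004030)
  [-2]  conj(Y_{4,-2})(Ω₁) = (-0.136302, -0.245176) ; Y_{4,-2}(Ω₂) = (0.049701, 0.317208) ; Δ = (0.070997, -0.055422)
  [-1]  conj(Y_{4,-1})(Ω₁) = (0.252848, -0.429862) ; Y_{4,-1}(Ω₂) = (0.064605, -0.075516) ; Δ = (-0.016126, -0.046865)
  [+0]  conj(Y_{4,0})(Ω₁) = (0.216750, -0.000000) ; Y_{4,0}(Ω₂) = (0.301437, 0.000000) ; Δ = (0.065337, 0.000000)
  [+1]  conj(Y_{4,1})(Ω₁) = (-0.252848, -0.429862) ; Y_{4,1}(Ω₂) = (-0.064605, -0.075516) ; Δ = (-0.016126, 0.046865)
  [+2]  conj(Y_{4,2})(Ω₁) = (-0.136302, 0.245176) ; Y_{4,2}(Ω₂) = (0.049701, -0.317208) ; Δ = (0.070997, 0.055422)
  [+3]  conj(Y_{4,3})(Ω₁) = (0.083753, -0.002037) ; Y_{4,3}(Ω₂) = (-0.075124, 0.046294) ; Δ = (-0.006198, 0.004030)
  [+4]  conj(Y_{4,4})(Ω₁) = (-0.007221, -0.011620) ; Y_{4,4}(Ω₂) = (-0.417084, -0.133988) ; Δ = (0.001455, 0.005814)
Accumulated sum (0.165594, -0.000000); after 4π/(2l+1) scaling, (0.231212, -0.000000) ⇒ P_4 = 0.231212

0.231212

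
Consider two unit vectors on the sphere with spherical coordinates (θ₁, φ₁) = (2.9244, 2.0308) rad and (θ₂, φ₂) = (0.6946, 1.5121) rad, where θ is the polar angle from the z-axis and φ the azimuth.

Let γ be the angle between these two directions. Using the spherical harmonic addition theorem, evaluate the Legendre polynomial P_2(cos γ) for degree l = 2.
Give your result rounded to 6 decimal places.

0.096243

Addition theorem: P_2(cos γ) = (4π/5) Σ_m Y*_{lm}(Ω₁) Y_{lm}(Ω₂), m = −2…2:
  m=-2: (-0.010866, -0.014271) × (-0.157167, -0.018536) = (0.001443, 0.002444)  (running Σ = (0.001443, 0.002444))
  m=-1: (0.072171, -0.145666) × (0.022287, -0.379268) = (-0.053638, -0.030619)  (running Σ = (-0.052195, -0.028174))
  m=0: (0.586847, -0.000000) × (0.243135, 0.000000) = (0.142683, 0.000000)  (running Σ = (0.090488, -0.028174))
  m=1: (-0.072171, -0.145666) × (-0.022287, -0.379268) = (-0.053638, 0.030619)  (running Σ = (0.036850, 0.002444))
  m=2: (-0.010866, 0.014271) × (-0.157167, 0.018536) = (0.001443, -0.002444)  (running Σ = (0.038294, 0.000000))
Accumulated sum (0.038294, 0.000000); after 4π/(2l+1) scaling, (0.096243, 0.000000) ⇒ P_2 = 0.096243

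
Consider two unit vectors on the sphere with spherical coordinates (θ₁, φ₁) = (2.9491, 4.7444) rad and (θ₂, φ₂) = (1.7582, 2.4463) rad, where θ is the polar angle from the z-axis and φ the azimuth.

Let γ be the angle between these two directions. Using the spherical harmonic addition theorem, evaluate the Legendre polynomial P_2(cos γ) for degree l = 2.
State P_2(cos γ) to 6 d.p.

-0.494971

Term-by-term m-sum for l=2 (normalisation 4π/5 = 2.513274):
  m=-2: -0.01411 - 0.00090j × 0.06683 + 0.36683j = -0.00061 - 0.00524j  (running Σ = -0.00061 - 0.00524j)
  m=-1: -0.00464 + 0.14499j × 0.10859 + 0.09059j = -0.01364 + 0.01532j  (running Σ = -0.01425 + 0.01009j)
  m=0: 0.59616 + 0.00000j × -0.28255 + 0.00000j = -0.16844 + 0.00000j  (running Σ = -0.18269 + 0.01009j)
  m=1: 0.00464 + 0.14499j × -0.10859 + 0.09059j = -0.01364 - 0.01532j  (running Σ = -0.19633 - 0.00524j)
  m=2: -0.01411 + 0.00090j × 0.06683 - 0.36683j = -0.00061 + 0.00524j  (running Σ = -0.19694 + 0.00000j)
Total Σ_m = -0.19694 + 0.00000j. Multiply by 2.513274: -0.49497 + 0.00000j. P_2(cos γ) = -0.494971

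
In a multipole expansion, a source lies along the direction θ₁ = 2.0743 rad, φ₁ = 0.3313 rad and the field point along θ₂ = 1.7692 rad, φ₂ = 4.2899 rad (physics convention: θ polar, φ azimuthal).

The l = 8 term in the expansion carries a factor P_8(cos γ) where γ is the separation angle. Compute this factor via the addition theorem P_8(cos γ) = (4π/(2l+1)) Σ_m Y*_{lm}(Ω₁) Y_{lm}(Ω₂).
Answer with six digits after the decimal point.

-0.093830

Summing Y*_{l m}(θ₁,φ₁)·Y_{l m}(θ₂,φ₂) over m ∈ [−8, 8]; prefactor 4π/(2·8+1) = 0.739198:
  m=-8: -0.15745 + 0.08422j × -0.42745 - 0.10384j = 0.07605 - 0.01965j  (running Σ = 0.07605 - 0.01965j)
  m=-7: 0.26771 - 0.28834j × -0.06478 - 0.34777j = -0.11762 - 0.07442j  (running Σ = -0.04157 - 0.09407j)
  m=-6: -0.17156 + 0.38729j × -0.11457 + 0.07951j = -0.01114 - 0.05801j  (running Σ = -0.05271 - 0.15208j)
  m=-5: 0.00852 - 0.09916j × -0.30066 - 0.18090j = -0.02050 + 0.02827j  (running Σ = -0.07321 - 0.12381j)
  m=-4: -0.07407 - 0.29551j × -0.00327 + 0.02731j = 0.00831 - 0.00106j  (running Σ = -0.06489 - 0.12487j)
  m=-3: 0.14507 + 0.22294j × -0.31719 + 0.09928j = -0.06815 - 0.05631j  (running Σ = -0.13304 - 0.18118j)
  m=-2: 0.14370 + 0.11213j × -0.01535 - 0.01730j = -0.00027 - 0.00421j  (running Σ = -0.13331 - 0.18539j)
  m=-1: -0.28962 - 0.09962j × -0.13142 + 0.29233j = 0.06718 - 0.07157j  (running Σ = -0.06613 - 0.25696j)
  m=0: -0.13995 + 0.00000j × -0.03799 + 0.00000j = 0.00532 + 0.00000j  (running Σ = -0.06081 - 0.25696j)
  m=1: 0.28962 - 0.09962j × 0.13142 + 0.29233j = 0.06718 + 0.07157j  (running Σ = 0.00638 - 0.18539j)
  m=2: 0.14370 - 0.11213j × -0.01535 + 0.01730j = -0.00027 + 0.00421j  (running Σ = 0.00611 - 0.18118j)
  m=3: -0.14507 + 0.22294j × 0.31719 + 0.09928j = -0.06815 + 0.05631j  (running Σ = -0.06204 - 0.12487j)
  m=4: -0.07407 + 0.29551j × -0.00327 - 0.02731j = 0.00831 + 0.00106j  (running Σ = -0.05373 - 0.12381j)
  m=5: -0.00852 - 0.09916j × 0.30066 - 0.18090j = -0.02050 - 0.02827j  (running Σ = -0.07423 - 0.15208j)
  m=6: -0.17156 - 0.38729j × -0.11457 - 0.07951j = -0.01114 + 0.05801j  (running Σ = -0.08536 - 0.09407j)
  m=7: -0.26771 - 0.28834j × 0.06478 - 0.34777j = -0.11762 + 0.07442j  (running Σ = -0.20298 - 0.01965j)
  m=8: -0.15745 - 0.08422j × -0.42745 + 0.10384j = 0.07605 + 0.01965j  (running Σ = -0.12693 - 0.00000j)
Σ over m = -0.12693 - 0.00000j; ×(4π/17) → -0.09383 - 0.00000j. Real part: -0.093830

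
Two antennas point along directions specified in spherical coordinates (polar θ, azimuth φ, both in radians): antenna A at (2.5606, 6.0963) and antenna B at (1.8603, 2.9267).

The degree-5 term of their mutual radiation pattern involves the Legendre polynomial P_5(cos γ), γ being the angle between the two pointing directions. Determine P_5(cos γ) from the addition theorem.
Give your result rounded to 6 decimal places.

Summing Y*_{l m}(θ₁,φ₁)·Y_{l m}(θ₂,φ₂) over m ∈ [−5, 5]; prefactor 4π/(2·5+1) = 1.142397:
  term(m=-5) = (-0.008590, -0.001211)   from Y*(Ω₁)=(0.013738, -0.018592), Y(Ω₂)=(-0.178705, -0.329988)
  term(m=-4) = (0.039109, 0.004400)   from Y*(Ω₁)=(-0.081649, 0.075690), Y(Ω₂)=(-0.230743, -0.267788)
  term(m=-3) = (0.024466, 0.002061)   from Y*(Ω₁)=(0.256195, -0.160856), Y(Ω₂)=(0.064875, 0.048775)
  term(m=-2) = (-0.156830, -0.008794)   from Y*(Ω₁)=(-0.435551, 0.170826), Y(Ω₂)=(0.305205, 0.139894)
  term(m=-1) = (0.000117, 0.000003)   from Y*(Ω₁)=(0.254069, -0.048042), Y(Ω₂)=(0.000444, 0.000097)
  term(m=+0) = (-0.099948, 0.000000)   from Y*(Ω₁)=(0.308190, -0.000000), Y(Ω₂)=(-0.324305, 0.000000)
  term(m=+1) = (0.000117, -0.000003)   from Y*(Ω₁)=(-0.254069, -0.048042), Y(Ω₂)=(-0.000444, 0.000097)
  term(m=+2) = (-0.156830, 0.008794)   from Y*(Ω₁)=(-0.435551, -0.170826), Y(Ω₂)=(0.305205, -0.139894)
  term(m=+3) = (0.024466, -0.002061)   from Y*(Ω₁)=(-0.256195, -0.160856), Y(Ω₂)=(-0.064875, 0.048775)
  term(m=+4) = (0.039109, -0.004400)   from Y*(Ω₁)=(-0.081649, -0.075690), Y(Ω₂)=(-0.230743, 0.267788)
  term(m=+5) = (-0.008590, 0.001211)   from Y*(Ω₁)=(-0.013738, -0.018592), Y(Ω₂)=(0.178705, -0.329988)
Σ over m = (-0.303403, -0.000000); ×(4π/11) → (-0.346606, -0.000000). Real part: -0.346606

-0.346606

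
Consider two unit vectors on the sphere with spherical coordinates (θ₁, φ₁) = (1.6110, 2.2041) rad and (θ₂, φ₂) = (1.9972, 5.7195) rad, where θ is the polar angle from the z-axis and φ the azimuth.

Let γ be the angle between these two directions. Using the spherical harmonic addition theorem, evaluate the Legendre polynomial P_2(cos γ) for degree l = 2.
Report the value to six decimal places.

Term-by-term m-sum for l=2 (normalisation 4π/5 = 2.513274):
  [-2]  conj(Y_{2,-2})(Ω₁) = -0.11551 - 0.36795j ; Y_{2,-2}(Ω₂) = 0.13738 + 0.28923j ; Δ = 0.09055 - 0.08396j
  [-1]  conj(Y_{2,-1})(Ω₁) = 0.01836 - 0.02501j ; Y_{2,-1}(Ω₂) = -0.24591 - 0.15544j ; Δ = -0.00840 + 0.00330j
  [+0]  conj(Y_{2,0})(Ω₁) = -0.31386 + 0.00000j ; Y_{2,0}(Ω₂) = -0.15353 + 0.00000j ; Δ = 0.04819 + 0.00000j
  [+1]  conj(Y_{2,1})(Ω₁) = -0.01836 - 0.02501j ; Y_{2,1}(Ω₂) = 0.24591 - 0.15544j ; Δ = -0.00840 - 0.00330j
  [+2]  conj(Y_{2,2})(Ω₁) = -0.11551 + 0.36795j ; Y_{2,2}(Ω₂) = 0.13738 - 0.28923j ; Δ = 0.09055 + 0.08396j
Σ over m = 0.21249 + 0.00000j; ×(4π/5) → 0.53404 + 0.00000j. Real part: 0.534041

0.534041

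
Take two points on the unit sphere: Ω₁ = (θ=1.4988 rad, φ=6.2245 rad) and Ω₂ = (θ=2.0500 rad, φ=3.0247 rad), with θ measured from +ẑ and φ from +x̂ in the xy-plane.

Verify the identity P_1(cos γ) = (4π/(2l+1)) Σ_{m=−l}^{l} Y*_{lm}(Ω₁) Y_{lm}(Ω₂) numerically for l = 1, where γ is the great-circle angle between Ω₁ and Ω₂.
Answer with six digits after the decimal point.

-0.916732

Addition theorem: P_1(cos γ) = (4π/3) Σ_m Y*_{lm}(Ω₁) Y_{lm}(Ω₂), m = −1…1:
  [-1]  conj(Y_{1,-1})(Ω₁) = 0.34401 - 0.02021j ; Y_{1,-1}(Ω₂) = -0.30449 - 0.03576j ; Δ = -0.10547 - 0.00615j
  [+0]  conj(Y_{1,0})(Ω₁) = 0.03515 + 0.00000j ; Y_{1,0}(Ω₂) = -0.22528 + 0.00000j ; Δ = -0.00792 + 0.00000j
  [+1]  conj(Y_{1,1})(Ω₁) = -0.34401 - 0.02021j ; Y_{1,1}(Ω₂) = 0.30449 - 0.03576j ; Δ = -0.10547 + 0.00615j
Accumulated sum -0.21885 + 0.00000j; after 4π/(2l+1) scaling, -0.91673 + 0.00000j ⇒ P_1 = -0.916732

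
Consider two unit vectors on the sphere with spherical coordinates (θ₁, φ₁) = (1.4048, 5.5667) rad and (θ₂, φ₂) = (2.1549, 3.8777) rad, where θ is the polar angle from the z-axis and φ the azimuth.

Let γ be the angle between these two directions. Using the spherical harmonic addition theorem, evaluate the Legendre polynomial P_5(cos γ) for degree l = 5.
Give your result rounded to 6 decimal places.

Expand P_5 via completeness: Σ_{m} conj(Y_{5,m}) at Ω₁ times Y_{5,m} at Ω₂ —
  m=-5: -0.39169 + 0.18480j × 0.16093 - 0.09623j = -0.04525 + 0.06743j  (running Σ = -0.04525 + 0.06743j)
  m=-4: -0.22079 - 0.06245j × 0.38437 + 0.07678j = -0.08007 - 0.04096j  (running Σ = -0.12532 + 0.02648j)
  m=-3: 0.13690 + 0.20957j × 0.20762 + 0.28030j = -0.03032 + 0.08188j  (running Σ = -0.15564 + 0.10836j)
  m=-2: -0.03436 + 0.24771j × 0.00561 - 0.05676j = 0.01387 + 0.00334j  (running Σ = -0.14177 + 0.11170j)
  m=-1: 0.15089 - 0.13140j × 0.26045 - 0.23596j = 0.00829 - 0.06983j  (running Σ = -0.13348 + 0.04187j)
  m=0: 0.25384 + 0.00000j × 0.02973 + 0.00000j = 0.00755 + 0.00000j  (running Σ = -0.12593 + 0.04187j)
  m=1: -0.15089 - 0.13140j × -0.26045 - 0.23596j = 0.00829 + 0.06983j  (running Σ = -0.11764 + 0.11170j)
  m=2: -0.03436 - 0.24771j × 0.00561 + 0.05676j = 0.01387 - 0.00334j  (running Σ = -0.10377 + 0.10836j)
  m=3: -0.13690 + 0.20957j × -0.20762 + 0.28030j = -0.03032 - 0.08188j  (running Σ = -0.13409 + 0.02648j)
  m=4: -0.22079 + 0.06245j × 0.38437 - 0.07678j = -0.08007 + 0.04096j  (running Σ = -0.21416 + 0.06743j)
  m=5: 0.39169 + 0.18480j × -0.16093 - 0.09623j = -0.04525 - 0.06743j  (running Σ = -0.25941 - 0.00000j)
Total Σ_m = -0.25941 - 0.00000j. Multiply by 1.142397: -0.29635 - 0.00000j. P_5(cos γ) = -0.296352

-0.296352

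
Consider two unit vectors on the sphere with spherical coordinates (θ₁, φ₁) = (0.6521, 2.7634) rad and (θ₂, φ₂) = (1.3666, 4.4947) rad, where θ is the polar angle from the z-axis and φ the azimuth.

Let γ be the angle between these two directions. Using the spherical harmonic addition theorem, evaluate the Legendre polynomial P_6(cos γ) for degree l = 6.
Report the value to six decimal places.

-0.284116

Addition theorem: P_6(cos γ) = (4π/13) Σ_m Y*_{lm}(Ω₁) Y_{lm}(Ω₂), m = −6…6:
  m=-6: -0.01551 - 0.01848j × -0.11141 - 0.41108j = -0.00587 + 0.00844j  (running Σ = -0.00587 + 0.00844j)
  m=-5: 0.03445 + 0.10391j × -0.27067 + 0.14172j = -0.02405 - 0.02324j  (running Σ = -0.02992 - 0.01481j)
  m=-4: 0.01669 - 0.28738j × -0.11575 - 0.13741j = -0.04142 + 0.03097j  (running Σ = -0.07134 + 0.01616j)
  m=-3: -0.19306 + 0.41414j × -0.19200 + 0.25096j = -0.06687 - 0.12796j  (running Σ = -0.13821 - 0.11180j)
  m=-2: 0.24414 - 0.23036j × -0.08938 - 0.04157j = -0.03140 + 0.01044j  (running Σ = -0.16960 - 0.10136j)
  m=-1: 0.14445 - 0.05739j × -0.06753 + 0.30530j = 0.00777 + 0.04798j  (running Σ = -0.16184 - 0.05338j)
  m=0: -0.39040 + 0.00000j × -0.07622 + 0.00000j = 0.02976 + 0.00000j  (running Σ = -0.13208 - 0.05338j)
  m=1: -0.14445 - 0.05739j × 0.06753 + 0.30530j = 0.00777 - 0.04798j  (running Σ = -0.12431 - 0.10136j)
  m=2: 0.24414 + 0.23036j × -0.08938 + 0.04157j = -0.03140 - 0.01044j  (running Σ = -0.15571 - 0.11180j)
  m=3: 0.19306 + 0.41414j × 0.19200 + 0.25096j = -0.06687 + 0.12796j  (running Σ = -0.22258 + 0.01616j)
  m=4: 0.01669 + 0.28738j × -0.11575 + 0.13741j = -0.04142 - 0.03097j  (running Σ = -0.26400 - 0.01481j)
  m=5: -0.03445 + 0.10391j × 0.27067 + 0.14172j = -0.02405 + 0.02324j  (running Σ = -0.28805 + 0.00844j)
  m=6: -0.01551 + 0.01848j × -0.11141 + 0.41108j = -0.00587 - 0.00844j  (running Σ = -0.29392 + 0.00000j)
Total Σ_m = -0.29392 + 0.00000j. Multiply by 0.966644: -0.28412 + 0.00000j. P_6(cos γ) = -0.284116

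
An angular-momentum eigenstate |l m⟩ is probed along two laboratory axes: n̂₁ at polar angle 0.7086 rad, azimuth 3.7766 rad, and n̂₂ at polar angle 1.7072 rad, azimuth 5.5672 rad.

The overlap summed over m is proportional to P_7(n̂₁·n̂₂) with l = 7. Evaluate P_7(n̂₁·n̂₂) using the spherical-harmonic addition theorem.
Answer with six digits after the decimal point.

0.283940

Summing Y*_{l m}(θ₁,φ₁)·Y_{l m}(θ₂,φ₂) over m ∈ [−7, 7]; prefactor 4π/(2·7+1) = 0.837758:
  term(m=-7) = 0.01157 + 0.00037j   from Y*(Ω₁)=0.00653 + 0.02384j, Y(Ω₂)=0.13821 - 0.44757j
  term(m=-6) = 0.00647 - 0.02514j   from Y*(Ω₁)=-0.08468 - 0.06688j, Y(Ω₂)=0.09732 + 0.22000j
  term(m=-5) = 0.06591 + 0.03363j   from Y*(Ω₁)=0.27799 + 0.00930j, Y(Ω₂)=0.24087 + 0.11291j
  term(m=-4) = 0.07599 - 0.09178j   from Y*(Ω₁)=-0.37031 + 0.25419j, Y(Ω₂)=-0.25513 + 0.07272j
  term(m=-3) = 0.04585 + 0.05915j   from Y*(Ω₁)=0.12480 - 0.35938j, Y(Ω₂)=-0.10733 + 0.16484j
  term(m=-2) = -0.01100 + 0.00517j   from Y*(Ω₁)=-0.01325 - 0.04271j, Y(Ω₂)=-0.03761 - 0.26916j
  term(m=-1) = -0.01453 - 0.06505j   from Y*(Ω₁)=0.31758 + 0.23400j, Y(Ω₂)=-0.12748 - 0.11091j
  term(m=+0) = -0.02160 + 0.00000j   from Y*(Ω₁)=-0.07909 + 0.00000j, Y(Ω₂)=0.27308 + 0.00000j
  term(m=+1) = -0.01453 + 0.06505j   from Y*(Ω₁)=-0.31758 + 0.23400j, Y(Ω₂)=0.12748 - 0.11091j
  term(m=+2) = -0.01100 - 0.00517j   from Y*(Ω₁)=-0.01325 + 0.04271j, Y(Ω₂)=-0.03761 + 0.26916j
  term(m=+3) = 0.04585 - 0.05915j   from Y*(Ω₁)=-0.12480 - 0.35938j, Y(Ω₂)=0.10733 + 0.16484j
  term(m=+4) = 0.07599 + 0.09178j   from Y*(Ω₁)=-0.37031 - 0.25419j, Y(Ω₂)=-0.25513 - 0.07272j
  term(m=+5) = 0.06591 - 0.03363j   from Y*(Ω₁)=-0.27799 + 0.00930j, Y(Ω₂)=-0.24087 + 0.11291j
  term(m=+6) = 0.00647 + 0.02514j   from Y*(Ω₁)=-0.08468 + 0.06688j, Y(Ω₂)=0.09732 - 0.22000j
  term(m=+7) = 0.01157 - 0.00037j   from Y*(Ω₁)=-0.00653 + 0.02384j, Y(Ω₂)=-0.13821 - 0.44757j
Total Σ_m = 0.33893 + 0.00000j. Multiply by 0.837758: 0.28394 + 0.00000j. P_7(cos γ) = 0.283940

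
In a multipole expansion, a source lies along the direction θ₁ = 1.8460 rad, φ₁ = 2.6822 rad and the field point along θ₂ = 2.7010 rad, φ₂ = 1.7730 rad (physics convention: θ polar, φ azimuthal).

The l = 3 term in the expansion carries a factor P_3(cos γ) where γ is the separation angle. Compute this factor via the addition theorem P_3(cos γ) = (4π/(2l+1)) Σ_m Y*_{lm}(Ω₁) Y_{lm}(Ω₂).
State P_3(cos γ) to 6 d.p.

-0.438254

Term-by-term m-sum for l=3 (normalisation 4π/7 = 1.795196):
  m=-3: -0.07119 + 0.36500j × 0.01845 + 0.02659j = -0.01102 + 0.00484j  (running Σ = -0.01102 + 0.00484j)
  m=-2: -0.15607 + 0.20445j × 0.15457 - 0.06615j = -0.01060 + 0.04193j  (running Σ = -0.02162 + 0.04677j)
  m=-1: 0.17584 - 0.08699j × -0.08555 - 0.41729j = -0.05134 - 0.06594j  (running Σ = -0.07296 - 0.01917j)
  m=0: 0.26678 + 0.00000j × -0.36812 + 0.00000j = -0.09821 + 0.00000j  (running Σ = -0.17117 - 0.01917j)
  m=1: -0.17584 - 0.08699j × 0.08555 - 0.41729j = -0.05134 + 0.06594j  (running Σ = -0.22251 + 0.04677j)
  m=2: -0.15607 - 0.20445j × 0.15457 + 0.06615j = -0.01060 - 0.04193j  (running Σ = -0.23311 + 0.00484j)
  m=3: 0.07119 + 0.36500j × -0.01845 + 0.02659j = -0.01102 - 0.00484j  (running Σ = -0.24413 + 0.00000j)
Total Σ_m = -0.24413 + 0.00000j. Multiply by 1.795196: -0.43825 + 0.00000j. P_3(cos γ) = -0.438254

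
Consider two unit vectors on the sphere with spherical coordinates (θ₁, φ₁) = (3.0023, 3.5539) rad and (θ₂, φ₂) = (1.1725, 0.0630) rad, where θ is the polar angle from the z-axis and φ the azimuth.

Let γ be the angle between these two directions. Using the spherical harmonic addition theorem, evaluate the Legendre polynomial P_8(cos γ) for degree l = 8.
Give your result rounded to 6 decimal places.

Expand P_8 via completeness: Σ_{m} conj(Y_{8,m}) at Ω₁ times Y_{8,m} at Ω₂ —
  m=-8: -0.000000-0.000000i × +0.235129-0.129676i = -0.000000+0.000000i  (running Σ = -0.000000+0.000000i)
  m=-7: -0.000002+0.000001i × +0.408714-0.192914i = -0.000001+0.000001i  (running Σ = -0.000001+0.000001i)
  m=-6: -0.000029+0.000023i × +0.269527-0.107028i = -0.000005+0.000009i  (running Σ = -0.000006+0.000010i)
  m=-5: -0.000229+0.000429i × -0.148342+0.048337i = +0.000013-0.000075i  (running Σ = +0.000007-0.000065i)
  m=-4: -0.000374+0.004765i × -0.340562+0.087686i = -0.000290-0.001656i  (running Σ = -0.000283-0.001720i)
  m=-3: +0.011390+0.032837i × -0.007450+0.001425i = -0.000132-0.000228i  (running Σ = -0.000415-0.001949i)
  m=-2: +0.121193+0.131092i × +0.330307-0.041840i = +0.045516+0.038230i  (running Σ = +0.045101+0.036281i)
  m=-1: +0.526858+0.230436i × +0.074198-0.004681i = +0.040170+0.014632i  (running Σ = +0.085271+0.050913i)
  m=0: +0.790726-0.000000i × -0.320916+0.000000i = -0.253756+0.000000i  (running Σ = -0.168485+0.050913i)
  m=1: -0.526858+0.230436i × -0.074198-0.004681i = +0.040170-0.014632i  (running Σ = -0.128315+0.036281i)
  m=2: +0.121193-0.131092i × +0.330307+0.041840i = +0.045516-0.038230i  (running Σ = -0.082799-0.001949i)
  m=3: -0.011390+0.032837i × +0.007450+0.001425i = -0.000132+0.000228i  (running Σ = -0.082930-0.001720i)
  m=4: -0.000374-0.004765i × -0.340562-0.087686i = -0.000290+0.001656i  (running Σ = -0.083221-0.000065i)
  m=5: +0.000229+0.000429i × +0.148342+0.048337i = +0.000013+0.000075i  (running Σ = -0.083207+0.000010i)
  m=6: -0.000029-0.000023i × +0.269527+0.107028i = -0.000005-0.000009i  (running Σ = -0.083213+0.000001i)
  m=7: +0.000002+0.000001i × -0.408714-0.192914i = -0.000001-0.000001i  (running Σ = -0.083213+0.000000i)
  m=8: -0.000000+0.000000i × +0.235129+0.129676i = -0.000000-0.000000i  (running Σ = -0.083213+0.000000i)
Total Σ_m = -0.083213+0.000000i. Multiply by 0.739198: -0.061511+0.000000i. P_8(cos γ) = -0.061511

-0.061511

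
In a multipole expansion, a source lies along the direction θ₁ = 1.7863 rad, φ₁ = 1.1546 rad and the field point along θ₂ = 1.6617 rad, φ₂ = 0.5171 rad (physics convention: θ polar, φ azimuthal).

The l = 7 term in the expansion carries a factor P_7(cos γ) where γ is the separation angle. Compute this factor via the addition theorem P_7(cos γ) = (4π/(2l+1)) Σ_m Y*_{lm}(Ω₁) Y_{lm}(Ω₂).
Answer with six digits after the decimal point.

-0.244186

Term-by-term m-sum for l=7 (normalisation 4π/15 = 0.837758):
  m=-7: Y*=-0.09604 + 0.41347j  Y=-0.43129 + 0.22350j  product -0.05099 - 0.19979j
  m=-6: Y*=-0.27795 - 0.20886j  Y=0.16555 + 0.00646j  product -0.04467 - 0.03637j
  m=-5: Y*=-0.11552 + 0.06464j  Y=0.27256 + 0.16940j  product -0.04244 - 0.00195j
  m=-4: Y*=-0.03226 - 0.34224j  Y=-0.09048 - 0.16657j  product -0.05409 + 0.03634j
  m=-3: Y*=-0.02749 - 0.00918j  Y=0.00525 - 0.26939j  product -0.00262 + 0.00736j
  m=-2: Y*=0.22069 - 0.24247j  Y=-0.10156 + 0.17074j  product 0.01899 + 0.06230j
  m=-1: Y*=0.00452 + 0.01023j  Y=-0.21680 + 0.12330j  product -0.00224 - 0.00166j
  m=+0: Y*=0.32130 + 0.00000j  Y=0.20116 + 0.00000j  product 0.06463 + 0.00000j
  m=+1: Y*=-0.00452 + 0.01023j  Y=0.21680 + 0.12330j  product -0.00224 + 0.00166j
  m=+2: Y*=0.22069 + 0.24247j  Y=-0.10156 - 0.17074j  product 0.01899 - 0.06230j
  m=+3: Y*=0.02749 - 0.00918j  Y=-0.00525 - 0.26939j  product -0.00262 - 0.00736j
  m=+4: Y*=-0.03226 + 0.34224j  Y=-0.09048 + 0.16657j  product -0.05409 - 0.03634j
  m=+5: Y*=0.11552 + 0.06464j  Y=-0.27256 + 0.16940j  product -0.04244 + 0.00195j
  m=+6: Y*=-0.27795 + 0.20886j  Y=0.16555 - 0.00646j  product -0.04467 + 0.03637j
  m=+7: Y*=0.09604 + 0.41347j  Y=0.43129 + 0.22350j  product -0.05099 + 0.19979j
Accumulated sum -0.29148 + 0.00000j; after 4π/(2l+1) scaling, -0.24419 + 0.00000j ⇒ P_7 = -0.244186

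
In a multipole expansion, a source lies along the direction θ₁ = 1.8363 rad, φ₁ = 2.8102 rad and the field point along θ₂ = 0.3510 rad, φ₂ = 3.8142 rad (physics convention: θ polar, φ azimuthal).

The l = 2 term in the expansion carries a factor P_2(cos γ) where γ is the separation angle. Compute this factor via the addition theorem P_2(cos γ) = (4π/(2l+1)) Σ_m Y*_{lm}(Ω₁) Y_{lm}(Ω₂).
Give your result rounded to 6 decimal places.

-0.493013

Summing Y*_{l m}(θ₁,φ₁)·Y_{l m}(θ₂,φ₂) over m ∈ [−2, 2]; prefactor 4π/(2·2+1) = 2.513274:
  [-2]  conj(Y_{2,-2})(Ω₁) = 0.28353 - 0.22132j ; Y_{2,-2}(Ω₂) = 0.01021 - 0.04451j ; Δ = -0.00695 - 0.01488j
  [-1]  conj(Y_{2,-1})(Ω₁) = 0.18497 - 0.06364j ; Y_{2,-1}(Ω₂) = -0.19511 + 0.15540j ; Δ = -0.02620 + 0.04116j
  [+0]  conj(Y_{2,0})(Ω₁) = -0.25025 + 0.00000j ; Y_{2,0}(Ω₂) = 0.51892 + 0.00000j ; Δ = -0.12986 + 0.00000j
  [+1]  conj(Y_{2,1})(Ω₁) = -0.18497 - 0.06364j ; Y_{2,1}(Ω₂) = 0.19511 + 0.15540j ; Δ = -0.02620 - 0.04116j
  [+2]  conj(Y_{2,2})(Ω₁) = 0.28353 + 0.22132j ; Y_{2,2}(Ω₂) = 0.01021 + 0.04451j ; Δ = -0.00695 + 0.01488j
Accumulated sum -0.19616 + 0.00000j; after 4π/(2l+1) scaling, -0.49301 + 0.00000j ⇒ P_2 = -0.493013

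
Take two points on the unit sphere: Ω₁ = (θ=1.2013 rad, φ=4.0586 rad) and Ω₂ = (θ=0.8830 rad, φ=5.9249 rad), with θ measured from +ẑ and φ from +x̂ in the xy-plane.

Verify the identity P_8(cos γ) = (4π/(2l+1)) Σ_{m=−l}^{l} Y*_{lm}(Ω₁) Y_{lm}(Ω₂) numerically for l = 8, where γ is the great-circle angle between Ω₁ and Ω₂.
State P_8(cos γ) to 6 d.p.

Expand P_8 via completeness: Σ_{m} conj(Y_{8,m}) at Ω₁ times Y_{8,m} at Ω₂ —
  [-8]  conj(Y_{8,-8})(Ω₁) = +0.145904+0.256058i ; Y_{8,-8}(Ω₂) = -0.063001+0.017797i ; Δ = -0.013749-0.013535i
  [-7]  conj(Y_{8,-7})(Ω₁) = -0.452338-0.061838i ; Y_{8,-7}(Ω₂) = -0.173397+0.127384i ; Δ = +0.086311-0.046898i
  [-6]  conj(Y_{8,-6})(Ω₁) = +0.168093-0.166668i ; Y_{8,-6}(Ω₂) = -0.221064+0.338214i ; Δ = +0.019210+0.093696i
  [-5]  conj(Y_{8,-5})(Ω₁) = -0.027447-0.214351i ; Y_{8,-5}(Ω₂) = -0.094732+0.422381i ; Δ = +0.093138+0.008713i
  [-4]  conj(Y_{8,-4})(Ω₁) = +0.284281+0.165207i ; Y_{8,-4}(Ω₂) = +0.017851+0.128861i ; Δ = -0.016214+0.039582i
  [-3]  conj(Y_{8,-3})(Ω₁) = +0.064418-0.026522i ; Y_{8,-3}(Ω₂) = -0.139232-0.257340i ; Δ = -0.015794-0.012885i
  [-2]  conj(Y_{8,-2})(Ω₁) = -0.086753+0.321940i ; Y_{8,-2}(Ω₂) = -0.227415-0.198083i ; Δ = +0.083500-0.056030i
  [-1]  conj(Y_{8,-1})(Ω₁) = +0.003594+0.004690i ; Y_{8,-1}(Ω₂) = +0.155121+0.058084i ; Δ = +0.000285+0.000936i
  [+0]  conj(Y_{8,0})(Ω₁) = -0.329300-0.000000i ; Y_{8,0}(Ω₂) = +0.329447+0.000000i ; Δ = -0.108487-0.000000i
  [+1]  conj(Y_{8,1})(Ω₁) = -0.003594+0.004690i ; Y_{8,1}(Ω₂) = -0.155121+0.058084i ; Δ = +0.000285-0.000936i
  [+2]  conj(Y_{8,2})(Ω₁) = -0.086753-0.321940i ; Y_{8,2}(Ω₂) = -0.227415+0.198083i ; Δ = +0.083500+0.056030i
  [+3]  conj(Y_{8,3})(Ω₁) = -0.064418-0.026522i ; Y_{8,3}(Ω₂) = +0.139232-0.257340i ; Δ = -0.015794+0.012885i
  [+4]  conj(Y_{8,4})(Ω₁) = +0.284281-0.165207i ; Y_{8,4}(Ω₂) = +0.017851-0.128861i ; Δ = -0.016214-0.039582i
  [+5]  conj(Y_{8,5})(Ω₁) = +0.027447-0.214351i ; Y_{8,5}(Ω₂) = +0.094732+0.422381i ; Δ = +0.093138-0.008713i
  [+6]  conj(Y_{8,6})(Ω₁) = +0.168093+0.166668i ; Y_{8,6}(Ω₂) = -0.221064-0.338214i ; Δ = +0.019210-0.093696i
  [+7]  conj(Y_{8,7})(Ω₁) = +0.452338-0.061838i ; Y_{8,7}(Ω₂) = +0.173397+0.127384i ; Δ = +0.086311+0.046898i
  [+8]  conj(Y_{8,8})(Ω₁) = +0.145904-0.256058i ; Y_{8,8}(Ω₂) = -0.063001-0.017797i ; Δ = -0.013749+0.013535i
Σ over m = +0.364887+0.000000i; ×(4π/17) → +0.269724+0.000000i. Real part: 0.269724

0.269724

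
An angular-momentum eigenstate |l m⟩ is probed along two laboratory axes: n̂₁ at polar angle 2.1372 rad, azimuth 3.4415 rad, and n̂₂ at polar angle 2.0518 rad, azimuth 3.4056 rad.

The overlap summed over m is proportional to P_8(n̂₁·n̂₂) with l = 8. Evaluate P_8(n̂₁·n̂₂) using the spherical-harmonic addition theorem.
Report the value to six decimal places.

0.856733

Summing Y*_{l m}(θ₁,φ₁)·Y_{l m}(θ₂,φ₂) over m ∈ [−8, 8]; prefactor 4π/(2·8+1) = 0.739198:
  m=-8: -0.097642+0.089575i × -0.101324-0.168551i = +0.024991+0.007382i  (running Σ = +0.024991+0.007382i)
  m=-7: -0.169967+0.291050i × -0.112372-0.394863i = +0.134024+0.034408i  (running Σ = +0.159016+0.041789i)
  m=-6: -0.102239+0.439325i × -0.005352-0.403990i = +0.178030+0.038952i  (running Σ = +0.337046+0.080741i)
  m=-5: +0.017534+0.245635i × +0.010784-0.042099i = +0.010530+0.001911i  (running Σ = +0.347576+0.082652i)
  m=-4: -0.068267-0.175400i × -0.163283+0.288673i = +0.061780+0.008933i  (running Σ = +0.409356+0.091585i)
  m=-3: -0.219424-0.276351i × -0.153981+0.156035i = +0.076907+0.008315i  (running Σ = +0.486264+0.099900i)
  m=-2: +0.011336+0.007752i × +0.200164-0.116746i = +0.003174+0.000228i  (running Σ = +0.489438+0.100129i)
  m=-1: +0.331333+0.102460i × +0.261302-0.070635i = +0.093815+0.003369i  (running Σ = +0.583253+0.103498i)
  m=0: +0.038441-0.000000i × -0.195185+0.000000i = -0.007503+0.000000i  (running Σ = +0.575750+0.103498i)
  m=1: -0.331333+0.102460i × -0.261302-0.070635i = +0.093815-0.003369i  (running Σ = +0.669565+0.100129i)
  m=2: +0.011336-0.007752i × +0.200164+0.116746i = +0.003174-0.000228i  (running Σ = +0.672740+0.099900i)
  m=3: +0.219424-0.276351i × +0.153981+0.156035i = +0.076907-0.008315i  (running Σ = +0.749647+0.091585i)
  m=4: -0.068267+0.175400i × -0.163283-0.288673i = +0.061780-0.008933i  (running Σ = +0.811427+0.082652i)
  m=5: -0.017534+0.245635i × -0.010784-0.042099i = +0.010530-0.001911i  (running Σ = +0.821957+0.080741i)
  m=6: -0.102239-0.439325i × -0.005352+0.403990i = +0.178030-0.038952i  (running Σ = +0.999987+0.041789i)
  m=7: +0.169967+0.291050i × +0.112372-0.394863i = +0.134024-0.034408i  (running Σ = +1.134012+0.007382i)
  m=8: -0.097642-0.089575i × -0.101324+0.168551i = +0.024991-0.007382i  (running Σ = +1.159003+0.000000i)
Accumulated sum +1.159003+0.000000i; after 4π/(2l+1) scaling, +0.856733+0.000000i ⇒ P_8 = 0.856733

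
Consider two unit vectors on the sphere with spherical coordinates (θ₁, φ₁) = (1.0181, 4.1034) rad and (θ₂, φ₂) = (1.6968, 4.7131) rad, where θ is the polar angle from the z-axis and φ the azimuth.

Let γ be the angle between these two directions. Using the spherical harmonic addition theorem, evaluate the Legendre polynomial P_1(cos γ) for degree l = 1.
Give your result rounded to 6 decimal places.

0.626252

Addition theorem: P_1(cos γ) = (4π/3) Σ_m Y*_{lm}(Ω₁) Y_{lm}(Ω₂), m = −1…1:
  term(m=-1) = +0.082628-0.057714i   from Y*(Ω₁)=-0.168210-0.241191i, Y(Ω₂)=+0.000244+0.342755i
  term(m=+0) = -0.015750+0.000000i   from Y*(Ω₁)=+0.256509-0.000000i, Y(Ω₂)=-0.061403+0.000000i
  term(m=+1) = +0.082628+0.057714i   from Y*(Ω₁)=+0.168210-0.241191i, Y(Ω₂)=-0.000244+0.342755i
Total Σ_m = +0.149507+0.000000i. Multiply by 4.188790: +0.626252+0.000000i. P_1(cos γ) = 0.626252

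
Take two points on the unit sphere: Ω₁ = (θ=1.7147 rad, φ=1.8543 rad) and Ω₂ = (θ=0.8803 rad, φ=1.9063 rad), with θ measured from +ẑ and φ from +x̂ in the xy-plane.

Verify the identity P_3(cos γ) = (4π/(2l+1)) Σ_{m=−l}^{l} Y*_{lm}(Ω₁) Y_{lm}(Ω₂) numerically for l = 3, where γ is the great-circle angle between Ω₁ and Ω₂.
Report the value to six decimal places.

-0.251987

Expand P_3 via completeness: Σ_{m} conj(Y_{3,m}) at Ω₁ times Y_{3,m} at Ω₂ —
  [-3]  conj(Y_{3,-3})(Ω₁) = 0.30397 - 0.26675j ; Y_{3,-3}(Ω₂) = 0.16153 + 0.10224j ; Δ = 0.07637 - 0.01201j
  [-2]  conj(Y_{3,-2})(Ω₁) = 0.12108 + 0.07710j ; Y_{3,-2}(Ω₂) = -0.30299 + 0.24054j ; Δ = -0.05523 + 0.00577j
  [-1]  conj(Y_{3,-1})(Ω₁) = 0.08027 - 0.27550j ; Y_{3,-1}(Ω₂) = -0.08436 - 0.24192j ; Δ = -0.07342 + 0.00382j
  [+0]  conj(Y_{3,0})(Ω₁) = 0.15505 + 0.00000j ; Y_{3,0}(Ω₂) = -0.23095 + 0.00000j ; Δ = -0.03581 + 0.00000j
  [+1]  conj(Y_{3,1})(Ω₁) = -0.08027 - 0.27550j ; Y_{3,1}(Ω₂) = 0.08436 - 0.24192j ; Δ = -0.07342 - 0.00382j
  [+2]  conj(Y_{3,2})(Ω₁) = 0.12108 - 0.07710j ; Y_{3,2}(Ω₂) = -0.30299 - 0.24054j ; Δ = -0.05523 - 0.00577j
  [+3]  conj(Y_{3,3})(Ω₁) = -0.30397 - 0.26675j ; Y_{3,3}(Ω₂) = -0.16153 + 0.10224j ; Δ = 0.07637 + 0.01201j
Σ over m = -0.14037 + 0.00000j; ×(4π/7) → -0.25199 + 0.00000j. Real part: -0.251987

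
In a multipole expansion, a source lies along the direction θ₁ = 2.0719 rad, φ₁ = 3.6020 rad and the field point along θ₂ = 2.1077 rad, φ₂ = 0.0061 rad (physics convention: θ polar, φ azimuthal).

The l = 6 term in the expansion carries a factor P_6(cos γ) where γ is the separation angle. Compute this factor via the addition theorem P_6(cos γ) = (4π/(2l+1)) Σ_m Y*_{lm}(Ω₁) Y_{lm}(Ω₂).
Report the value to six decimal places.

Term-by-term m-sum for l=6 (normalisation 4π/13 = 0.966644):
  m=-6: Y*=(-0.204260, 0.081383)  Y=(0.194352, -0.007116)  product (-0.039119, 0.017271)
  m=-5: Y*=(-0.278600, 0.310538)  Y=(-0.400824, 0.012229)  product (0.107872, -0.127878)
  m=-4: Y*=(-0.086896, 0.312963)  Y=(0.365151, -0.008911)  product (-0.028941, 0.115053)
  m=-3: Y*=(-0.018357, -0.095671)  Y=(0.025848, -0.000473)  product (-0.000520, -0.002464)
  m=-2: Y*=(-0.211726, -0.278523)  Y=(-0.348797, 0.004256)  product (0.075035, 0.096247)
  m=-1: Y*=(-0.025785, -0.012788)  Y=(0.106788, -0.000651)  product (-0.002762, -0.001349)
  m=+0: Y*=(0.336565, -0.000000)  Y=(0.320800, 0.000000)  product (0.107970, 0.000000)
  m=+1: Y*=(0.025785, -0.012788)  Y=(-0.106788, -0.000651)  product (-0.002762, 0.001349)
  m=+2: Y*=(-0.211726, 0.278523)  Y=(-0.348797, -0.004256)  product (0.075035, -0.096247)
  m=+3: Y*=(0.018357, -0.095671)  Y=(-0.025848, -0.000473)  product (-0.000520, 0.002464)
  m=+4: Y*=(-0.086896, -0.312963)  Y=(0.365151, 0.008911)  product (-0.028941, -0.115053)
  m=+5: Y*=(0.278600, 0.310538)  Y=(0.400824, 0.012229)  product (0.107872, 0.127878)
  m=+6: Y*=(-0.204260, -0.081383)  Y=(0.194352, 0.007116)  product (-0.039119, -0.017271)
Total Σ_m = (0.331100, -0.000000). Multiply by 0.966644: (0.320055, -0.000000). P_6(cos γ) = 0.320055

0.320055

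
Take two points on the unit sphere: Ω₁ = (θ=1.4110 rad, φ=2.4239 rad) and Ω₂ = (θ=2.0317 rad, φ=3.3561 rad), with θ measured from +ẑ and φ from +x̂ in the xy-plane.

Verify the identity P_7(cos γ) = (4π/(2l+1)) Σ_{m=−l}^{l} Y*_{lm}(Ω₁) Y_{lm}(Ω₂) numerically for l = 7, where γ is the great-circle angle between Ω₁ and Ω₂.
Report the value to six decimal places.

Expand P_7 via completeness: Σ_{m} conj(Y_{7,m}) at Ω₁ times Y_{7,m} at Ω₂ —
  term(m=-7) = 0.10260 - 0.02535j   from Y*(Ω₁)=-0.14008 - 0.43512j, Y(Ω₂)=-0.01600 + 0.23064j
  term(m=-6) = -0.09133 - 0.07537j   from Y*(Ω₁)=-0.10893 + 0.25323j, Y(Ω₂)=-0.12026 + 0.41238j
  term(m=-5) = 0.00394 - 0.07663j   from Y*(Ω₁)=-0.20820 + 0.09977j, Y(Ω₂)=-0.15883 + 0.29194j
  term(m=-4) = 0.02220 - 0.01477j   from Y*(Ω₁)=0.28548 + 0.07926j, Y(Ω₂)=0.05885 - 0.06809j
  term(m=-3) = 0.05046 + 0.01813j   from Y*(Ω₁)=0.08317 + 0.12632j, Y(Ω₂)=0.28361 - 0.21272j
  term(m=-2) = -0.00561 - 0.01857j   from Y*(Ω₁)=0.04031 - 0.29589j, Y(Ω₂)=0.05907 - 0.02702j
  term(m=-1) = -0.02302 + 0.03100j   from Y*(Ω₁)=0.08990 - 0.07848j, Y(Ω₂)=-0.31616 + 0.06888j
  term(m=+0) = 0.03185 + 0.00000j   from Y*(Ω₁)=-0.29838 + 0.00000j, Y(Ω₂)=-0.10673 + 0.00000j
  term(m=+1) = -0.02302 - 0.03100j   from Y*(Ω₁)=-0.08990 - 0.07848j, Y(Ω₂)=0.31616 + 0.06888j
  term(m=+2) = -0.00561 + 0.01857j   from Y*(Ω₁)=0.04031 + 0.29589j, Y(Ω₂)=0.05907 + 0.02702j
  term(m=+3) = 0.05046 - 0.01813j   from Y*(Ω₁)=-0.08317 + 0.12632j, Y(Ω₂)=-0.28361 - 0.21272j
  term(m=+4) = 0.02220 + 0.01477j   from Y*(Ω₁)=0.28548 - 0.07926j, Y(Ω₂)=0.05885 + 0.06809j
  term(m=+5) = 0.00394 + 0.07663j   from Y*(Ω₁)=0.20820 + 0.09977j, Y(Ω₂)=0.15883 + 0.29194j
  term(m=+6) = -0.09133 + 0.07537j   from Y*(Ω₁)=-0.10893 - 0.25323j, Y(Ω₂)=-0.12026 - 0.41238j
  term(m=+7) = 0.10260 + 0.02535j   from Y*(Ω₁)=0.14008 - 0.43512j, Y(Ω₂)=0.01600 + 0.23064j
Total Σ_m = 0.15032 - 0.00000j. Multiply by 0.837758: 0.12593 - 0.00000j. P_7(cos γ) = 0.125933

0.125933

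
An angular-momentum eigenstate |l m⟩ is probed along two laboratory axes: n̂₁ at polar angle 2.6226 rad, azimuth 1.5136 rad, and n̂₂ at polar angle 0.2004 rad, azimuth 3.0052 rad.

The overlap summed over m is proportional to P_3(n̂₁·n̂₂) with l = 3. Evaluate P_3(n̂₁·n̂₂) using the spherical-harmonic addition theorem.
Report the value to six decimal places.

Expand P_3 via completeness: Σ_{m} conj(Y_{3,m}) at Ω₁ times Y_{3,m} at Ω₂ —
  term(m=-3) = -0.00004 + 0.00016j   from Y*(Ω₁)=-0.00869 - 0.05017j, Y(Ω₂)=-0.00302 - 0.00131j
  term(m=-2) = 0.00856 + 0.00137j   from Y*(Ω₁)=0.21690 - 0.02492j, Y(Ω₂)=0.03822 + 0.01069j
  term(m=-1) = 0.00859 - 0.10826j   from Y*(Ω₁)=0.02538 + 0.44329j, Y(Ω₂)=-0.24231 - 0.03326j
  term(m=+0) = -0.16439 + 0.00000j   from Y*(Ω₁)=-0.24947 + 0.00000j, Y(Ω₂)=0.65896 + 0.00000j
  term(m=+1) = 0.00859 + 0.10826j   from Y*(Ω₁)=-0.02538 + 0.44329j, Y(Ω₂)=0.24231 - 0.03326j
  term(m=+2) = 0.00856 - 0.00137j   from Y*(Ω₁)=0.21690 + 0.02492j, Y(Ω₂)=0.03822 - 0.01069j
  term(m=+3) = -0.00004 - 0.00016j   from Y*(Ω₁)=0.00869 - 0.05017j, Y(Ω₂)=0.00302 - 0.00131j
Σ over m = -0.13018 + 0.00000j; ×(4π/7) → -0.23369 + 0.00000j. Real part: -0.233692

-0.233692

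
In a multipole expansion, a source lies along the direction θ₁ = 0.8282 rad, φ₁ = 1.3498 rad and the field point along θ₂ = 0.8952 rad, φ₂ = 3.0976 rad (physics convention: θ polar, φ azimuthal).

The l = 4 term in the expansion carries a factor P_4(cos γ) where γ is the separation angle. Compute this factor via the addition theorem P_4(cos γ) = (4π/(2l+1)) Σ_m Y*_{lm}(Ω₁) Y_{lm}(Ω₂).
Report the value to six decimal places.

Addition theorem: P_4(cos γ) = (4π/9) Σ_m Y*_{lm}(Ω₁) Y_{lm}(Ω₂), m = −4…4:
  term(m=-4) = 0.01625 - 0.01391j   from Y*(Ω₁)=0.08266 - 0.10080j, Y(Ω₂)=0.16155 + 0.02873j
  term(m=-3) = 0.06374 + 0.10854j   from Y*(Ω₁)=-0.20829 - 0.26673j, Y(Ω₂)=-0.36870 - 0.04894j
  term(m=-2) = -0.13265 + 0.04903j   from Y*(Ω₁)=-0.36118 + 0.17091j, Y(Ω₂)=0.35257 + 0.03110j
  term(m=-1) = 0.00050 + 0.00282j   from Y*(Ω₁)=0.01037 + 0.04616j, Y(Ω₂)=0.06053 + 0.00266j
  term(m=+0) = 0.12857 + 0.00000j   from Y*(Ω₁)=-0.35965 + 0.00000j, Y(Ω₂)=-0.35749 + 0.00000j
  term(m=+1) = 0.00050 - 0.00282j   from Y*(Ω₁)=-0.01037 + 0.04616j, Y(Ω₂)=-0.06053 + 0.00266j
  term(m=+2) = -0.13265 - 0.04903j   from Y*(Ω₁)=-0.36118 - 0.17091j, Y(Ω₂)=0.35257 - 0.03110j
  term(m=+3) = 0.06374 - 0.10854j   from Y*(Ω₁)=0.20829 - 0.26673j, Y(Ω₂)=0.36870 - 0.04894j
  term(m=+4) = 0.01625 + 0.01391j   from Y*(Ω₁)=0.08266 + 0.10080j, Y(Ω₂)=0.16155 - 0.02873j
Accumulated sum 0.02425 + 0.00000j; after 4π/(2l+1) scaling, 0.03387 + 0.00000j ⇒ P_4 = 0.033866

0.033866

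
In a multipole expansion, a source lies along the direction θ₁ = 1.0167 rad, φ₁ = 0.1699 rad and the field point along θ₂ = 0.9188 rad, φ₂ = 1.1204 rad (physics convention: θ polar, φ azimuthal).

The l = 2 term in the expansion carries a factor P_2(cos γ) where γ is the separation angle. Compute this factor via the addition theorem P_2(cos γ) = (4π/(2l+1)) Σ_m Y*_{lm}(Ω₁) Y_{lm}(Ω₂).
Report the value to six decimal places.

Expand P_2 via completeness: Σ_{m} conj(Y_{2,m}) at Ω₁ times Y_{2,m} at Ω₂ —
  m=-2: 0.26336 + 0.09310j × -0.15156 - 0.19130j = -0.02210 - 0.06449j  (running Σ = -0.02210 - 0.06449j)
  m=-1: 0.34070 + 0.05845j × 0.16220 - 0.33545j = 0.07487 - 0.10481j  (running Σ = 0.05276 - 0.16930j)
  m=0: -0.05343 + 0.00000j × 0.03297 + 0.00000j = -0.00176 + 0.00000j  (running Σ = 0.05100 - 0.16930j)
  m=1: -0.34070 + 0.05845j × -0.16220 - 0.33545j = 0.07487 + 0.10481j  (running Σ = 0.12587 - 0.06449j)
  m=2: 0.26336 - 0.09310j × -0.15156 + 0.19130j = -0.02210 + 0.06449j  (running Σ = 0.10377 + 0.00000j)
Total Σ_m = 0.10377 + 0.00000j. Multiply by 2.513274: 0.26080 + 0.00000j. P_2(cos γ) = 0.260798

0.260798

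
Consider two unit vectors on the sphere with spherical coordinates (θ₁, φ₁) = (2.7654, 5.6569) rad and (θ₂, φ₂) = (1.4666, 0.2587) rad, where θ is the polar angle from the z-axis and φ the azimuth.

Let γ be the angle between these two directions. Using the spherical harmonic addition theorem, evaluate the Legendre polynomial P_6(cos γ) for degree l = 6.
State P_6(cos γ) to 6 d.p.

Term-by-term m-sum for l=6 (normalisation 4π/13 = 0.966644):
  [-6]  conj(Y_{6,-6})(Ω₁) = (-0.000969, 0.000686) ; Y_{6,-6}(Ω₂) = (0.008695, -0.467495) ; Δ = (0.000312, 0.000459)
  [-5]  conj(Y_{6,-5})(Ω₁) = (0.010416, 0.000106) ; Y_{6,-5}(Ω₂) = (0.046370, -0.162913) ; Δ = (0.000500, -0.001692)
  [-4]  conj(Y_{6,-4})(Ω₁) = (-0.044509, -0.032894) ; Y_{6,-4}(Ω₂) = (-0.157072, 0.264430) ; Δ = (0.015689, -0.006603)
  [-3]  conj(Y_{6,-3})(Ω₁) = (0.059346, 0.186512) ; Y_{6,-3}(Ω₂) = (-0.137042, 0.134516) ; Δ = (-0.033222, -0.017577)
  [-2]  conj(Y_{6,-2})(Ω₁) = (0.139226, -0.422638) ; Y_{6,-2}(Ω₂) = (0.226562, -0.128940) ; Δ = (-0.022952, -0.113706)
  [-1]  conj(Y_{6,-1})(Ω₁) = (-0.426811, 0.308772) ; Y_{6,-1}(Ω₂) = (0.192780, -0.051015) ; Δ = (-0.066528, 0.081299)
  [+0]  conj(Y_{6,0})(Ω₁) = (-0.022688, -0.000000) ; Y_{6,0}(Ω₂) = (-0.247965, 0.000000) ; Δ = (0.005626, 0.000000)
  [+1]  conj(Y_{6,1})(Ω₁) = (0.426811, 0.308772) ; Y_{6,1}(Ω₂) = (-0.192780, -0.051015) ; Δ = (-0.066528, -0.081299)
  [+2]  conj(Y_{6,2})(Ω₁) = (0.139226, 0.422638) ; Y_{6,2}(Ω₂) = (0.226562, 0.128940) ; Δ = (-0.022952, 0.113706)
  [+3]  conj(Y_{6,3})(Ω₁) = (-0.059346, 0.186512) ; Y_{6,3}(Ω₂) = (0.137042, 0.134516) ; Δ = (-0.033222, 0.017577)
  [+4]  conj(Y_{6,4})(Ω₁) = (-0.044509, 0.032894) ; Y_{6,4}(Ω₂) = (-0.157072, -0.264430) ; Δ = (0.015689, 0.006603)
  [+5]  conj(Y_{6,5})(Ω₁) = (-0.010416, 0.000106) ; Y_{6,5}(Ω₂) = (-0.046370, -0.162913) ; Δ = (0.000500, 0.001692)
  [+6]  conj(Y_{6,6})(Ω₁) = (-0.000969, -0.000686) ; Y_{6,6}(Ω₂) = (0.008695, 0.467495) ; Δ = (0.000312, -0.000459)
Σ over m = (-0.206774, 0.000000); ×(4π/13) → (-0.199877, 0.000000). Real part: -0.199877

-0.199877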